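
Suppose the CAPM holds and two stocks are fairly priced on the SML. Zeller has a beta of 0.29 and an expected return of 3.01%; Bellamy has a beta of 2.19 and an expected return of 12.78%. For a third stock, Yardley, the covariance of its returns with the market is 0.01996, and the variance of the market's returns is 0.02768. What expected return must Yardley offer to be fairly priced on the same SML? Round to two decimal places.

MRP = (12.78% − 3.01%) / (2.19 − 0.29) = 5.1421%
R_f = 3.01% − 0.29 × 5.1421% = 1.5188%
β_Yardley = Cov / Var(R_m) = 0.01996 / 0.02768 = 0.7211
E(R_Yardley) = R_f + β × MRP = 1.5188% + 0.7211 × 5.1421% = 5.23%

5.23%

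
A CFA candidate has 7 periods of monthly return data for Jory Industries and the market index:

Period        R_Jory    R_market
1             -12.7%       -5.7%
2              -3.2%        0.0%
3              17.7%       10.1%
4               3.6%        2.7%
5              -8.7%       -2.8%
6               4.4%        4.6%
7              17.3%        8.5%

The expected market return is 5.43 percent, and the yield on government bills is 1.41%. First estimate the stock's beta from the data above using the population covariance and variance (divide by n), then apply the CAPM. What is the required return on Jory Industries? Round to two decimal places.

Mean R_i = (-12.7 − 3.2 + 17.7 + 3.6 − 8.7 + 4.4 + 17.3) / 7 = 2.6286%
Mean R_m = (-5.7 + 0.0 + 10.1 + 2.7 − 2.8 + 4.6 + 8.5) / 7 = 2.4857%
Σ(R_i − R̄_i)(R_m − R̄_m) = 406.7929  ⇒  Cov = 406.7929 / 7 = 58.1133
Σ(R_m − R̄_m)² = 199.7886  ⇒  Var(R_m) = 199.7886 / 7 = 28.5412
β = Cov / Var(R_m) = 58.1133 / 28.5412 = 2.0361
MRP = 5.43% − 1.41% = 4.02%
E(R) = R_f + β × MRP = 1.41% + 2.0361 × 4.02% = 9.60%

9.60%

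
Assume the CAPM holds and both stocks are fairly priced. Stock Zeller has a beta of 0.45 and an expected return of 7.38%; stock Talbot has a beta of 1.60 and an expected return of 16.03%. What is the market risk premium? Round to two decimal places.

7.52%

Both satisfy E(R) = R_f + β·MRP, so the slope of the SML is
MRP = (16.03% − 7.38%) / (1.60 − 0.45) = 8.65% / 1.15 = 7.5217%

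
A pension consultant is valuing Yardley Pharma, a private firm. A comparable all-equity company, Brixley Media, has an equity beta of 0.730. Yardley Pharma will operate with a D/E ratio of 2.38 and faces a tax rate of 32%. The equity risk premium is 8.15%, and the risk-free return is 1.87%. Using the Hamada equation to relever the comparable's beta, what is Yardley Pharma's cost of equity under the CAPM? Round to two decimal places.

β_L = β_U × [1 + (1 − t)(D/E)] = 0.730 × [1 + (1 − 0.32) × 2.38]
    = 0.730 × [1 + 0.68 × 2.38] = 0.730 × 2.6184 = 1.9114
E(R) = R_f + β_L × MRP = 1.87% + 1.9114 × 8.15% = 17.45%

17.45%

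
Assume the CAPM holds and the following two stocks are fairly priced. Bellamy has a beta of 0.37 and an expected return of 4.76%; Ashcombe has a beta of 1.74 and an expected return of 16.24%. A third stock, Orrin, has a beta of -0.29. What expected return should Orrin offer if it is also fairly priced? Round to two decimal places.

-0.77%

MRP (SML slope) = (16.24% − 4.76%) / (1.74 − 0.37) = 11.48% / 1.37 = 8.3796%
R_f (intercept) = 4.76% − 0.37 × 8.3796% = 1.6595%
E(R_Orrin) = R_f + β × MRP = 1.6595% + -0.29 × 8.3796% = -0.77%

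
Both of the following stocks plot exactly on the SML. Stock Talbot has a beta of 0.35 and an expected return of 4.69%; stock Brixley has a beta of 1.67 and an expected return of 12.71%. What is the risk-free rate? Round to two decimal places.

Both satisfy E(R) = R_f + β·MRP, so the slope of the SML is
MRP = (12.71% − 4.69%) / (1.67 − 0.35) = 8.02% / 1.32 = 6.0758%
R_f = E(R_Talbot) − β_Talbot·MRP = 4.69% − 0.35 × 6.0758% = 2.5635%

2.56%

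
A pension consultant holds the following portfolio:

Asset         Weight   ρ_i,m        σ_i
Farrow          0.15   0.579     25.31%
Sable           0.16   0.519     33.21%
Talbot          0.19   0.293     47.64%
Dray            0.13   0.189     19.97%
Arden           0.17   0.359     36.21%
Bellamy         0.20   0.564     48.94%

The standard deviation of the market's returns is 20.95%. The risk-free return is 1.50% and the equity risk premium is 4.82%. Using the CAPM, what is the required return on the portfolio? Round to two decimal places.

β_Farrow = 0.579 × 25.31% / 20.95% = 0.6995
β_Sable = 0.519 × 33.21% / 20.95% = 0.8227
β_Talbot = 0.293 × 47.64% / 20.95% = 0.6663
β_Dray = 0.189 × 19.97% / 20.95% = 0.1802
β_Arden = 0.359 × 36.21% / 20.95% = 0.6205
β_Bellamy = 0.564 × 48.94% / 20.95% = 1.3175
β_P = Σ w_i β_i = 0.15×0.6995 + 0.16×0.8227 + 0.19×0.6663 + 0.13×0.1802 + 0.17×0.6205 + 0.20×1.3175 = 0.7556
E(R_P) = R_f + β_P × MRP = 1.50% + 0.7556 × 4.82% = 5.14%

5.14%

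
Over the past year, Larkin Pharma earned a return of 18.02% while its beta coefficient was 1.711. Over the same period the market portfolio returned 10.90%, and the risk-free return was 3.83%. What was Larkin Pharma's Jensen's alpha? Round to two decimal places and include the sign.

+2.09%

Market excess return = 10.90% − 3.83% = 7.07%
CAPM benchmark = R_f + β(R_m − R_f) = 3.83% + 1.711 × 7.07% = 15.92677%
α = actual − benchmark = 18.02% − 15.92677% = +2.09%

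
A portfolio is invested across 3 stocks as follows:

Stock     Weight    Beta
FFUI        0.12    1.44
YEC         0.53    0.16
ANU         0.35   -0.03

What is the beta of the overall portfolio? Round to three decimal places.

β_P = Σ w_i β_i = 0.12×1.44 + 0.53×0.16 + 0.35×-0.03 = 0.2471

0.247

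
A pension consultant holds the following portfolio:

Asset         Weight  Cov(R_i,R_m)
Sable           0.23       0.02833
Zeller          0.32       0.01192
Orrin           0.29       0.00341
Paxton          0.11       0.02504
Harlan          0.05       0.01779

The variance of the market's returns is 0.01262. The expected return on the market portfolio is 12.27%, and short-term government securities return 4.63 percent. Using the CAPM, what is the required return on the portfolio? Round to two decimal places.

13.69%

β_Sable = 0.02833 / 0.01262 = 2.2448
β_Zeller = 0.01192 / 0.01262 = 0.9445
β_Orrin = 0.00341 / 0.01262 = 0.2702
β_Paxton = 0.02504 / 0.01262 = 1.9842
β_Harlan = 0.01779 / 0.01262 = 1.4097
β_P = Σ w_i β_i = 0.23×2.2448 + 0.32×0.9445 + 0.29×0.2702 + 0.11×1.9842 + 0.05×1.4097 = 1.1856
MRP = 12.27% − 4.63% = 7.64%
E(R_P) = R_f + β_P × MRP = 4.63% + 1.1856 × 7.64% = 13.69%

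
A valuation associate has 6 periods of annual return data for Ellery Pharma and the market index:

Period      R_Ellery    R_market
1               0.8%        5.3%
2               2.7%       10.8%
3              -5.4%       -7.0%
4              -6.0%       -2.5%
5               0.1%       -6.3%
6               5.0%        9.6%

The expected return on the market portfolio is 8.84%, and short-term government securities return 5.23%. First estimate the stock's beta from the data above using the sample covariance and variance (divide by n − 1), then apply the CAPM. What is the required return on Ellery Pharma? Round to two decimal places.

6.81%

Mean R_i = (0.8 + 2.7 − 5.4 − 6.0 + 0.1 + 5.0) / 6 = -0.4667%
Mean R_m = (5.3 + 10.8 − 7.0 − 2.5 − 6.3 + 9.6) / 6 = 1.6500%
Σ(R_i − R̄_i)(R_m − R̄_m) = 138.1900  ⇒  Cov = 138.1900 / 5 = 27.6380
Σ(R_m − R̄_m)² = 315.4950  ⇒  Var(R_m) = 315.4950 / 5 = 63.0990
β = Cov / Var(R_m) = 27.6380 / 63.0990 = 0.4380
MRP = 8.84% − 5.23% = 3.61%
E(R) = R_f + β × MRP = 5.23% + 0.4380 × 3.61% = 6.81%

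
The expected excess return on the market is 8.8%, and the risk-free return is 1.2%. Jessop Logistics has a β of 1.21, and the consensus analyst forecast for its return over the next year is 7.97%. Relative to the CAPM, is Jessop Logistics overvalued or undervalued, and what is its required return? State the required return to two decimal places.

Required return = R_f + β·MRP = 1.2% + 1.21 × 8.8% = 11.85%
Forecast 7.97% < required 11.85% → the stock plots below the SML → overvalued.

Overvalued; required return 11.85%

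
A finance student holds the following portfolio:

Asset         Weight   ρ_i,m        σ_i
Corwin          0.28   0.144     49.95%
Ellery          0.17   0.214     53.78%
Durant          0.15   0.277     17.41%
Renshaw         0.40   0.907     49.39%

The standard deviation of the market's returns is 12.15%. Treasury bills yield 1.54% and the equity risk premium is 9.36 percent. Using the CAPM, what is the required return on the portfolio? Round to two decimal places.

β_Corwin = 0.144 × 49.95% / 12.15% = 0.5920
β_Ellery = 0.214 × 53.78% / 12.15% = 0.9472
β_Durant = 0.277 × 17.41% / 12.15% = 0.3969
β_Renshaw = 0.907 × 49.39% / 12.15% = 3.6870
β_P = Σ w_i β_i = 0.28×0.5920 + 0.17×0.9472 + 0.15×0.3969 + 0.40×3.6870 = 1.8611
E(R_P) = R_f + β_P × MRP = 1.54% + 1.8611 × 9.36% = 18.96%

18.96%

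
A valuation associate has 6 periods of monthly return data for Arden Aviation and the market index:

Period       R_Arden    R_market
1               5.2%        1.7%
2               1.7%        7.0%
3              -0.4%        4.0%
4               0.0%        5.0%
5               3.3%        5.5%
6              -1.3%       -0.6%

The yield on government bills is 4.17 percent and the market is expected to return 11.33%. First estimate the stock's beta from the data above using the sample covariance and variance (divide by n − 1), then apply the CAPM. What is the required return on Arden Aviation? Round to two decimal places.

5.30%

Mean R_i = (5.2 + 1.7 − 0.4 + 0.0 + 3.3 − 1.3) / 6 = 1.4167%
Mean R_m = (1.7 + 7.0 + 4.0 + 5.0 + 5.5 − 0.6) / 6 = 3.7667%
Σ(R_i − R̄_i)(R_m − R̄_m) = 6.0533  ⇒  Cov = 6.0533 / 5 = 1.2107
Σ(R_m − R̄_m)² = 38.3733  ⇒  Var(R_m) = 38.3733 / 5 = 7.6747
β = Cov / Var(R_m) = 1.2107 / 7.6747 = 0.1578
MRP = 11.33% − 4.17% = 7.16%
E(R) = R_f + β × MRP = 4.17% + 0.1578 × 7.16% = 5.30%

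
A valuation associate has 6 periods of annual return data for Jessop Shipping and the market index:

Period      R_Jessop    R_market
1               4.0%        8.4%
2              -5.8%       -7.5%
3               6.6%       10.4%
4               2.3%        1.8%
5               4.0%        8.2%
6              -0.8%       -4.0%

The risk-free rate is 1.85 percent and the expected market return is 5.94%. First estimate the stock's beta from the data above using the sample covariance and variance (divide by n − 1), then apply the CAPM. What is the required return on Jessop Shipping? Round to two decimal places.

4.20%

Mean R_i = (4.0 − 5.8 + 6.6 + 2.3 + 4.0 − 0.8) / 6 = 1.7167%
Mean R_m = (8.4 − 7.5 + 10.4 + 1.8 + 8.2 − 4.0) / 6 = 2.8833%
Σ(R_i − R̄_i)(R_m − R̄_m) = 156.1817  ⇒  Cov = 156.1817 / 5 = 31.2363
Σ(R_m − R̄_m)² = 271.5683  ⇒  Var(R_m) = 271.5683 / 5 = 54.3137
β = Cov / Var(R_m) = 31.2363 / 54.3137 = 0.5751
MRP = 5.94% − 1.85% = 4.09%
E(R) = R_f + β × MRP = 1.85% + 0.5751 × 4.09% = 4.20%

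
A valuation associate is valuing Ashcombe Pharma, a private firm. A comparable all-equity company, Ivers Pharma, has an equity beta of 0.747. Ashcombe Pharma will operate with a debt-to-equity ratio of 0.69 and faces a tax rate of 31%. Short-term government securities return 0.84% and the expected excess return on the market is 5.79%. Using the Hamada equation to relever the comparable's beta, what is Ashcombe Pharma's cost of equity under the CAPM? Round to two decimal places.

7.22%

β_L = β_U × [1 + (1 − t)(D/E)] = 0.747 × [1 + (1 − 0.31) × 0.69]
    = 0.747 × [1 + 0.69 × 0.69] = 0.747 × 1.4761 = 1.1026
E(R) = R_f + β_L × MRP = 0.84% + 1.1026 × 5.79% = 7.22%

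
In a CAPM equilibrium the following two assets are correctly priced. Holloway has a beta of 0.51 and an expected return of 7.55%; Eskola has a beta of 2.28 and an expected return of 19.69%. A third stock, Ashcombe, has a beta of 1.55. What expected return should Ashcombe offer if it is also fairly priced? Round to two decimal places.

14.68%

MRP (SML slope) = (19.69% − 7.55%) / (2.28 − 0.51) = 12.14% / 1.77 = 6.8588%
R_f (intercept) = 7.55% − 0.51 × 6.8588% = 4.0520%
E(R_Ashcombe) = R_f + β × MRP = 4.0520% + 1.55 × 6.8588% = 14.68%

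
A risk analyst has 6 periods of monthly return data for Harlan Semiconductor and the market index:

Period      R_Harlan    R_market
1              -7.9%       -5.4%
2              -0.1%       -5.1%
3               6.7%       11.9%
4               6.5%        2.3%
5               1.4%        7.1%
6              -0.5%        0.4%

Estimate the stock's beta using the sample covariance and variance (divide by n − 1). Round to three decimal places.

Mean R_i = (-7.9 − 0.1 + 6.7 + 6.5 + 1.4 − 0.5) / 6 = 1.0167%
Mean R_m = (-5.4 − 5.1 + 11.9 + 2.3 + 7.1 + 0.4) / 6 = 1.8667%
Σ(R_i − R̄_i)(R_m − R̄_m) = 136.2033  ⇒  Cov = 136.2033 / 5 = 27.2407
Σ(R_m − R̄_m)² = 231.7333  ⇒  Var(R_m) = 231.7333 / 5 = 46.3467
β = Cov / Var(R_m) = 27.2407 / 46.3467 = 0.5878

0.588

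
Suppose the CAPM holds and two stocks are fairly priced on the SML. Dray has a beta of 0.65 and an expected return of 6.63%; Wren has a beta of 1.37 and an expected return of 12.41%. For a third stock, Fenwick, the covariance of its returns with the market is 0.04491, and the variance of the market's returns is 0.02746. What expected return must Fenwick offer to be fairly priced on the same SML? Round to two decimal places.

MRP = (12.41% − 6.63%) / (1.37 − 0.65) = 8.0278%
R_f = 6.63% − 0.65 × 8.0278% = 1.4119%
β_Fenwick = Cov / Var(R_m) = 0.04491 / 0.02746 = 1.6355
E(R_Fenwick) = R_f + β × MRP = 1.4119% + 1.6355 × 8.0278% = 14.54%

14.54%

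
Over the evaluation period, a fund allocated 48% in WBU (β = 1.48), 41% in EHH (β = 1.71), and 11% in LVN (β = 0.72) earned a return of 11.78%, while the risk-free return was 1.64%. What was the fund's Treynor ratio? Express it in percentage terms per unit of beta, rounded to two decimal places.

β_P = 0.48×1.48 + 0.41×1.71 + 0.11×0.72 = 1.4907
Treynor = (R_P − R_f) / β_P = (11.78% − 1.64%) / 1.4907 = 10.14% / 1.4907 = 6.80%

6.80%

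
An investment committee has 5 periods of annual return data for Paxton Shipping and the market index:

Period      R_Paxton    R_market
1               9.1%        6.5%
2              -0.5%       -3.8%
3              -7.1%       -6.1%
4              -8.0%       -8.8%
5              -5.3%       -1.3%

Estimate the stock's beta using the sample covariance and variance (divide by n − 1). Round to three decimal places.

1.097

Mean R_i = (9.1 − 0.5 − 7.1 − 8.0 − 5.3) / 5 = -2.3600%
Mean R_m = (6.5 − 3.8 − 6.1 − 8.8 − 1.3) / 5 = -2.7000%
Σ(R_i − R̄_i)(R_m − R̄_m) = 149.7900  ⇒  Cov = 149.7900 / 4 = 37.4475
Σ(R_m − R̄_m)² = 136.5800  ⇒  Var(R_m) = 136.5800 / 4 = 34.1450
β = Cov / Var(R_m) = 37.4475 / 34.1450 = 1.0967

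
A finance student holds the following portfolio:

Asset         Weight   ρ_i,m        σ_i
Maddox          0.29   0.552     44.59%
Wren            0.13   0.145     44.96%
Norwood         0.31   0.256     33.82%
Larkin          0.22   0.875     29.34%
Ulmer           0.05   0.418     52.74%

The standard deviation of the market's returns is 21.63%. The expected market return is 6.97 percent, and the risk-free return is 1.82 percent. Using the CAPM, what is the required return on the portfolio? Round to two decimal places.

β_Maddox = 0.552 × 44.59% / 21.63% = 1.1379
β_Wren = 0.145 × 44.96% / 21.63% = 0.3014
β_Norwood = 0.256 × 33.82% / 21.63% = 0.4003
β_Larkin = 0.875 × 29.34% / 21.63% = 1.1869
β_Ulmer = 0.418 × 52.74% / 21.63% = 1.0192
β_P = Σ w_i β_i = 0.29×1.1379 + 0.13×0.3014 + 0.31×0.4003 + 0.22×1.1869 + 0.05×1.0192 = 0.8053
MRP = 6.97% − 1.82% = 5.15%
E(R_P) = R_f + β_P × MRP = 1.82% + 0.8053 × 5.15% = 5.97%

5.97%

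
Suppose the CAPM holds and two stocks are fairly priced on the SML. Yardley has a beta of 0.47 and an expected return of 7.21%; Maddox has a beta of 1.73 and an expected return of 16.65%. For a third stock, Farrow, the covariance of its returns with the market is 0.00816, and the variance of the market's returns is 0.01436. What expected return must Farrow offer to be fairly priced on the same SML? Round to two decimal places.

MRP = (16.65% − 7.21%) / (1.73 − 0.47) = 7.4921%
R_f = 7.21% − 0.47 × 7.4921% = 3.6887%
β_Farrow = Cov / Var(R_m) = 0.00816 / 0.01436 = 0.5682
E(R_Farrow) = R_f + β × MRP = 3.6887% + 0.5682 × 7.4921% = 7.95%

7.95%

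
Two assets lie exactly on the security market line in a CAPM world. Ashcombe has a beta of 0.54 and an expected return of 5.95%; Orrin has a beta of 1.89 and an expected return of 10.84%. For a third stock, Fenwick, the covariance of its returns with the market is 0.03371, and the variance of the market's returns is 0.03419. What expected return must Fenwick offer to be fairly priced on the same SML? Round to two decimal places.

MRP = (10.84% − 5.95%) / (1.89 − 0.54) = 3.6222%
R_f = 5.95% − 0.54 × 3.6222% = 3.9940%
β_Fenwick = Cov / Var(R_m) = 0.03371 / 0.03419 = 0.9860
E(R_Fenwick) = R_f + β × MRP = 3.9940% + 0.9860 × 3.6222% = 7.57%

7.57%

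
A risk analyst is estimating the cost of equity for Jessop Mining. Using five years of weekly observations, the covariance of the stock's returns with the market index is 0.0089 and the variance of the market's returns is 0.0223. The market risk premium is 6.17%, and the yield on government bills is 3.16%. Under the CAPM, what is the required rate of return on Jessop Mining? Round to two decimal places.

5.62%

β = Cov(R_i, R_m) / Var(R_m) = 0.0089 / 0.0223 = 0.3991
E(R) = R_f + β × MRP = 3.16% + 0.3991 × 6.17% = 5.62%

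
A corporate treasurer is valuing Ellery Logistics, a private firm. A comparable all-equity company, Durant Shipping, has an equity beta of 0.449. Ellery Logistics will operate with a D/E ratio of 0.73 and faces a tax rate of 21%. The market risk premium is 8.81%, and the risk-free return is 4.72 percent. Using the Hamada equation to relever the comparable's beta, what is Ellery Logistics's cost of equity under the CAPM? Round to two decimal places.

β_L = β_U × [1 + (1 − t)(D/E)] = 0.449 × [1 + (1 − 0.21) × 0.73]
    = 0.449 × [1 + 0.79 × 0.73] = 0.449 × 1.5767 = 0.7079
E(R) = R_f + β_L × MRP = 4.72% + 0.7079 × 8.81% = 10.96%

10.96%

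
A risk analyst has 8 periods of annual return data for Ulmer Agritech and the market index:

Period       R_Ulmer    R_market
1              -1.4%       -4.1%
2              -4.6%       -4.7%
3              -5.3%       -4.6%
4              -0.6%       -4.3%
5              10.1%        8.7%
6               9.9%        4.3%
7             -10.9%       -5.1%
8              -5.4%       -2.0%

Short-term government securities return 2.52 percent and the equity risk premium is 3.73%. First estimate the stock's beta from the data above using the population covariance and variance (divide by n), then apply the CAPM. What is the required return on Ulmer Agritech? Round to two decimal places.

Mean R_i = (-1.4 − 4.6 − 5.3 − 0.6 + 10.1 + 9.9 − 10.9 − 5.4) / 8 = -1.0250%
Mean R_m = (-4.1 − 4.7 − 4.6 − 4.3 + 8.7 + 4.3 − 5.1 − 2.0) / 8 = -1.4750%
Σ(R_i − R̄_i)(R_m − R̄_m) = 239.0550  ⇒  Cov = 239.0550 / 8 = 29.8819
Σ(R_m − R̄_m)² = 185.3350  ⇒  Var(R_m) = 185.3350 / 8 = 23.1669
β = Cov / Var(R_m) = 29.8819 / 23.1669 = 1.2899
E(R) = R_f + β × MRP = 2.52% + 1.2899 × 3.73% = 7.33%

7.33%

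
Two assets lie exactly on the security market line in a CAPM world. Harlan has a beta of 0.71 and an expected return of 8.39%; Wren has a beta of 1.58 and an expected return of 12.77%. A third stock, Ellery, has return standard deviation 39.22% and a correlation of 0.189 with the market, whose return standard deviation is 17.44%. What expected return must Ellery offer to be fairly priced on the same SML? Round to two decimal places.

6.96%

MRP = (12.77% − 8.39%) / (1.58 − 0.71) = 5.0345%
R_f = 8.39% − 0.71 × 5.0345% = 4.8155%
β_Ellery = ρ·σ_i/σ_m = 0.189 × 39.22 / 17.44 = 0.4250
E(R_Ellery) = R_f + β × MRP = 4.8155% + 0.4250 × 5.0345% = 6.96%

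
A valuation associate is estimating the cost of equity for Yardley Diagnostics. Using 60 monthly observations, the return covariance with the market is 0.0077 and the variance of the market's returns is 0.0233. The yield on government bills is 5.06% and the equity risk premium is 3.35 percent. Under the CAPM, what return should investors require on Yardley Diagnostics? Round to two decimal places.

β = Cov(R_i, R_m) / Var(R_m) = 0.0077 / 0.0233 = 0.3305
E(R) = R_f + β × MRP = 5.06% + 0.3305 × 3.35% = 6.17%

6.17%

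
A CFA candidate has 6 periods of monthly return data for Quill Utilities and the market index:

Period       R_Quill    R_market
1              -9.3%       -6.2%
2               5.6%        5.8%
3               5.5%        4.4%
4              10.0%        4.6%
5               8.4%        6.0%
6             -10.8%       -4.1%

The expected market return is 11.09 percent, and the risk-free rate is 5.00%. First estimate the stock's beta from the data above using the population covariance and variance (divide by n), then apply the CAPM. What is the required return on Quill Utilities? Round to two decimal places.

Mean R_i = (-9.3 + 5.6 + 5.5 + 10.0 + 8.4 − 10.8) / 6 = 1.5667%
Mean R_m = (-6.2 + 5.8 + 4.4 + 4.6 + 6.0 − 4.1) / 6 = 1.7500%
Σ(R_i − R̄_i)(R_m − R̄_m) = 238.5700  ⇒  Cov = 238.5700 / 6 = 39.7617
Σ(R_m − R̄_m)² = 147.0350  ⇒  Var(R_m) = 147.0350 / 6 = 24.5058
β = Cov / Var(R_m) = 39.7617 / 24.5058 = 1.6225
MRP = 11.09% − 5.00% = 6.09%
E(R) = R_f + β × MRP = 5.00% + 1.6225 × 6.09% = 14.88%

14.88%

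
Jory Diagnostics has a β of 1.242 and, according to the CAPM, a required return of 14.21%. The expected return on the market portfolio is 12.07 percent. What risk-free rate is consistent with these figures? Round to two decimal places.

3.23%

E(R) = R_f + β(E(R_m) − R_f) = R_f(1 − β) + β·E(R_m)
14.21% = R_f × (1 − 1.242) + 1.242 × 12.07%
14.21% = R_f × -0.242 + 14.99094%
R_f = (14.21% − 14.99094%) / -0.242 = 3.23%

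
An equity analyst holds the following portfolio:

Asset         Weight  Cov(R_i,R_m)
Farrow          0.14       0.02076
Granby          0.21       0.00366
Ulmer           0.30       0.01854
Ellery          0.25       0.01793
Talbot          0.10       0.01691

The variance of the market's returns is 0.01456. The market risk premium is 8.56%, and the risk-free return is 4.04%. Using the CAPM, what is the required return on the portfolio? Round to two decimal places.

13.10%

β_Farrow = 0.02076 / 0.01456 = 1.4258
β_Granby = 0.00366 / 0.01456 = 0.2514
β_Ulmer = 0.01854 / 0.01456 = 1.2734
β_Ellery = 0.01793 / 0.01456 = 1.2315
β_Talbot = 0.01691 / 0.01456 = 1.1614
β_P = Σ w_i β_i = 0.14×1.4258 + 0.21×0.2514 + 0.30×1.2734 + 0.25×1.2315 + 0.10×1.1614 = 1.0584
E(R_P) = R_f + β_P × MRP = 4.04% + 1.0584 × 8.56% = 13.10%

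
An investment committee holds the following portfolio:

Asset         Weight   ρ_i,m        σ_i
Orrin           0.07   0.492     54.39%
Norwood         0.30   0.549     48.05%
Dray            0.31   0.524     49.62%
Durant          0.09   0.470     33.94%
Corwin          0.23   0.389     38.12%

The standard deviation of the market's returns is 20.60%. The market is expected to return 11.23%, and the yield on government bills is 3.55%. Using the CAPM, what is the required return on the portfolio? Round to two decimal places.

β_Orrin = 0.492 × 54.39% / 20.60% = 1.2990
β_Norwood = 0.549 × 48.05% / 20.60% = 1.2806
β_Dray = 0.524 × 49.62% / 20.60% = 1.2622
β_Durant = 0.470 × 33.94% / 20.60% = 0.7744
β_Corwin = 0.389 × 38.12% / 20.60% = 0.7198
β_P = Σ w_i β_i = 0.07×1.2990 + 0.30×1.2806 + 0.31×1.2622 + 0.09×0.7744 + 0.23×0.7198 = 1.1016
MRP = 11.23% − 3.55% = 7.68%
E(R_P) = R_f + β_P × MRP = 3.55% + 1.1016 × 7.68% = 12.01%

12.01%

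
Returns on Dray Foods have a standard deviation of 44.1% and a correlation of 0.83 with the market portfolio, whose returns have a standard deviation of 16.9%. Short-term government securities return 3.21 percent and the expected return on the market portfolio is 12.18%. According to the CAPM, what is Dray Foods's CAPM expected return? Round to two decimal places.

β = ρ × σ_i / σ_m = 0.83 × 44.1% / 16.9% = 2.1659
MRP = 12.18% − 3.21% = 8.97%
E(R) = 3.21% + 2.1659 × 8.97% = 22.64%

22.64%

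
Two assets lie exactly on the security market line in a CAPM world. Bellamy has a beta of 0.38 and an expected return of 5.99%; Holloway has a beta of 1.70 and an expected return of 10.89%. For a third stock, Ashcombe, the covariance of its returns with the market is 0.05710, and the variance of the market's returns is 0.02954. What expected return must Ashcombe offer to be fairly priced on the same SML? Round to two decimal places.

11.75%

MRP = (10.89% − 5.99%) / (1.70 − 0.38) = 3.7121%
R_f = 5.99% − 0.38 × 3.7121% = 4.5794%
β_Ashcombe = Cov / Var(R_m) = 0.05710 / 0.02954 = 1.9330
E(R_Ashcombe) = R_f + β × MRP = 4.5794% + 1.9330 × 3.7121% = 11.75%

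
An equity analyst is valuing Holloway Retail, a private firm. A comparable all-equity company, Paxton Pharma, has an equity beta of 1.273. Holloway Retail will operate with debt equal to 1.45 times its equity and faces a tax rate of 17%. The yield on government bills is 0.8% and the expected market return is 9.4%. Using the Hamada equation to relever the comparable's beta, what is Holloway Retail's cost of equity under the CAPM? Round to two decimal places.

β_L = β_U × [1 + (1 − t)(D/E)] = 1.273 × [1 + (1 − 0.17) × 1.45]
    = 1.273 × [1 + 0.83 × 1.45] = 1.273 × 2.2035 = 2.8051
MRP = 9.4% − 0.8% = 8.60%
E(R) = R_f + β_L × MRP = 0.8% + 2.8051 × 8.6% = 24.92%

24.92%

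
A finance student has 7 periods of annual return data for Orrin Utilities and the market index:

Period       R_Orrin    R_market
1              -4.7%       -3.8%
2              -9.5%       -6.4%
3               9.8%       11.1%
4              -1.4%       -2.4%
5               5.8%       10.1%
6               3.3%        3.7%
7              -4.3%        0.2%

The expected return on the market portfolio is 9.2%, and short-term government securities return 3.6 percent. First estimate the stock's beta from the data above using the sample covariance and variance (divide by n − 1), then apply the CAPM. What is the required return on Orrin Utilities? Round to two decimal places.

8.89%

Mean R_i = (-4.7 − 9.5 + 9.8 − 1.4 + 5.8 + 3.3 − 4.3) / 7 = -0.1429%
Mean R_m = (-3.8 − 6.4 + 11.1 − 2.4 + 10.1 + 3.7 + 0.2) / 7 = 1.7857%
Σ(R_i − R̄_i)(R_m − R̄_m) = 262.5157  ⇒  Cov = 262.5157 / 6 = 43.7526
Σ(R_m − R̄_m)² = 277.7886  ⇒  Var(R_m) = 277.7886 / 6 = 46.2981
β = Cov / Var(R_m) = 43.7526 / 46.2981 = 0.9450
MRP = 9.2% − 3.6% = 5.60%
E(R) = R_f + β × MRP = 3.6% + 0.9450 × 5.6% = 8.89%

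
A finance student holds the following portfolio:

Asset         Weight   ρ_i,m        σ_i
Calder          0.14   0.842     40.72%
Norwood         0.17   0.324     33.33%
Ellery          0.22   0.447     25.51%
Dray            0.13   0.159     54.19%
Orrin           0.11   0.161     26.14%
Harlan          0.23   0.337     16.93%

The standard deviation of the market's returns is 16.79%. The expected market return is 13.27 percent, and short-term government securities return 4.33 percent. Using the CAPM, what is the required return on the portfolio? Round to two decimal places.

β_Calder = 0.842 × 40.72% / 16.79% = 2.0421
β_Norwood = 0.324 × 33.33% / 16.79% = 0.6432
β_Ellery = 0.447 × 25.51% / 16.79% = 0.6792
β_Dray = 0.159 × 54.19% / 16.79% = 0.5132
β_Orrin = 0.161 × 26.14% / 16.79% = 0.2507
β_Harlan = 0.337 × 16.93% / 16.79% = 0.3398
β_P = Σ w_i β_i = 0.14×2.0421 + 0.17×0.6432 + 0.22×0.6792 + 0.13×0.5132 + 0.11×0.2507 + 0.23×0.3398 = 0.7171
MRP = 13.27% − 4.33% = 8.94%
E(R_P) = R_f + β_P × MRP = 4.33% + 0.7171 × 8.94% = 10.74%

10.74%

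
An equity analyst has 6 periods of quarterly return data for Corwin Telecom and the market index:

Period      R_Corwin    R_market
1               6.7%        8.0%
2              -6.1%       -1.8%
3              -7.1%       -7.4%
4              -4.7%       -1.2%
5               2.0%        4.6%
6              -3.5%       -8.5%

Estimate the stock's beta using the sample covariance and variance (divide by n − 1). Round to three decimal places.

Mean R_i = (6.7 − 6.1 − 7.1 − 4.7 + 2.0 − 3.5) / 6 = -2.1167%
Mean R_m = (8.0 − 1.8 − 7.4 − 1.2 + 4.6 − 8.5) / 6 = -1.0500%
Σ(R_i − R̄_i)(R_m − R̄_m) = 148.3750  ⇒  Cov = 148.3750 / 5 = 29.6750
Σ(R_m − R̄_m)² = 210.2350  ⇒  Var(R_m) = 210.2350 / 5 = 42.0470
β = Cov / Var(R_m) = 29.6750 / 42.0470 = 0.7058

0.706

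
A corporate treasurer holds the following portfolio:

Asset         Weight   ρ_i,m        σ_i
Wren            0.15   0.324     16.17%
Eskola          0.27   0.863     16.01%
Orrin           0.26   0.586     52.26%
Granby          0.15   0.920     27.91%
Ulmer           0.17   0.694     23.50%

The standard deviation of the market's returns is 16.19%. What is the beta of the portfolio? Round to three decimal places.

β_Wren = 0.324 × 16.17% / 16.19% = 0.3236
β_Eskola = 0.863 × 16.01% / 16.19% = 0.8534
β_Orrin = 0.586 × 52.26% / 16.19% = 1.8916
β_Granby = 0.920 × 27.91% / 16.19% = 1.5860
β_Ulmer = 0.694 × 23.50% / 16.19% = 1.0074
β_P = Σ w_i β_i = 0.15×0.3236 + 0.27×0.8534 + 0.26×1.8916 + 0.15×1.5860 + 0.17×1.0074 = 1.1799

1.180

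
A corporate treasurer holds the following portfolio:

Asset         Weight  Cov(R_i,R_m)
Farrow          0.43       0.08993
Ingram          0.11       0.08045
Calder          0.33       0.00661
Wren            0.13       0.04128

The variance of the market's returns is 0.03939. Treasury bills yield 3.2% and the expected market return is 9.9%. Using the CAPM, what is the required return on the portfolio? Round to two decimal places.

β_Farrow = 0.08993 / 0.03939 = 2.2831
β_Ingram = 0.08045 / 0.03939 = 2.0424
β_Calder = 0.00661 / 0.03939 = 0.1678
β_Wren = 0.04128 / 0.03939 = 1.0480
β_P = Σ w_i β_i = 0.43×2.2831 + 0.11×2.0424 + 0.33×0.1678 + 0.13×1.0480 = 1.3980
MRP = 9.9% − 3.2% = 6.70%
E(R_P) = R_f + β_P × MRP = 3.2% + 1.3980 × 6.7% = 12.57%

12.57%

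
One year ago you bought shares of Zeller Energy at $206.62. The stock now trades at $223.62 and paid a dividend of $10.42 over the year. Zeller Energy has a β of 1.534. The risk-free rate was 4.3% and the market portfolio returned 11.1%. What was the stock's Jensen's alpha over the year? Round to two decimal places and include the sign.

-1.46%

Realised HPR = (P1 + D1 − P0) / P0 = (223.62 + 10.42 − 206.62) / 206.62 = 27.42 / 206.62 = 13.2707%
MRP = 11.1% − 4.3% = 6.80%
CAPM required = R_f + β·MRP = 4.3% + 1.534 × 6.8% = 14.7312%
α = realised − required = 13.2707% − 14.7312% = -1.46%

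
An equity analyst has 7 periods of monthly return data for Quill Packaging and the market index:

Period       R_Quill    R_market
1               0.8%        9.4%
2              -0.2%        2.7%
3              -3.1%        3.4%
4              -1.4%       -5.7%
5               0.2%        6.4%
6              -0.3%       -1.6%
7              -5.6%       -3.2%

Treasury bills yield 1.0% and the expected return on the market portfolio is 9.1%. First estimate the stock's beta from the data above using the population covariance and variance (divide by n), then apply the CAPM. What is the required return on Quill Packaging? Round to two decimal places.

Mean R_i = (0.8 − 0.2 − 3.1 − 1.4 + 0.2 − 0.3 − 5.6) / 7 = -1.3714%
Mean R_m = (9.4 + 2.7 + 3.4 − 5.7 + 6.4 − 1.6 − 3.2) / 7 = 1.6286%
Σ(R_i − R̄_i)(R_m − R̄_m) = 39.7343  ⇒  Cov = 39.7343 / 7 = 5.6763
Σ(R_m − R̄_m)² = 174.8943  ⇒  Var(R_m) = 174.8943 / 7 = 24.9849
β = Cov / Var(R_m) = 5.6763 / 24.9849 = 0.2272
MRP = 9.1% − 1.0% = 8.10%
E(R) = R_f + β × MRP = 1.0% + 0.2272 × 8.1% = 2.84%

2.84%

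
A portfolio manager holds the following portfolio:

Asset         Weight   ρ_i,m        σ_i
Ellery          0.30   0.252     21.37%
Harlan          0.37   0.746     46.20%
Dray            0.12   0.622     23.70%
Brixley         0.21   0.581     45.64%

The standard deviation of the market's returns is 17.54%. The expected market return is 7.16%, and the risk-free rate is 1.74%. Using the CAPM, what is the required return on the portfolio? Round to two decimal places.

β_Ellery = 0.252 × 21.37% / 17.54% = 0.3070
β_Harlan = 0.746 × 46.20% / 17.54% = 1.9649
β_Dray = 0.622 × 23.70% / 17.54% = 0.8404
β_Brixley = 0.581 × 45.64% / 17.54% = 1.5118
β_P = Σ w_i β_i = 0.30×0.3070 + 0.37×1.9649 + 0.12×0.8404 + 0.21×1.5118 = 1.2374
MRP = 7.16% − 1.74% = 5.42%
E(R_P) = R_f + β_P × MRP = 1.74% + 1.2374 × 5.42% = 8.45%

8.45%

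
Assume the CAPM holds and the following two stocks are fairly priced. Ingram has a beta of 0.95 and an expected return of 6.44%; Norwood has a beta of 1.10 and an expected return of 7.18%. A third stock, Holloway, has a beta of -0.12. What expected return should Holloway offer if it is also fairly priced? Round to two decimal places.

1.16%

MRP (SML slope) = (7.18% − 6.44%) / (1.10 − 0.95) = 0.74% / 0.15 = 4.9333%
R_f (intercept) = 6.44% − 0.95 × 4.9333% = 1.7534%
E(R_Holloway) = R_f + β × MRP = 1.7534% + -0.12 × 4.9333% = 1.16%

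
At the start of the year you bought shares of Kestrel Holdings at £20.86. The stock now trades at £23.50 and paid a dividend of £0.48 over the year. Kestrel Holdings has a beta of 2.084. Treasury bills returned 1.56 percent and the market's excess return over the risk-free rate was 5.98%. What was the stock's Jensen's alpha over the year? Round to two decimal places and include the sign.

Realised HPR = (P1 + D1 − P0) / P0 = (23.50 + 0.48 − 20.86) / 20.86 = 3.12 / 20.86 = 14.9569%
CAPM required = R_f + β·MRP = 1.56% + 2.084 × 5.98% = 14.02232%
α = realised − required = 14.9569% − 14.02232% = +0.93%

+0.93%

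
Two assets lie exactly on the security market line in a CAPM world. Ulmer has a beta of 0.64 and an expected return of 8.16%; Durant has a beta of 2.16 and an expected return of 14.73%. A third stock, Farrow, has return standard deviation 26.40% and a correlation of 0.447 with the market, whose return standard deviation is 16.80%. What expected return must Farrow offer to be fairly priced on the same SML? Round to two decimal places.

MRP = (14.73% − 8.16%) / (2.16 − 0.64) = 4.3224%
R_f = 8.16% − 0.64 × 4.3224% = 5.3937%
β_Farrow = ρ·σ_i/σ_m = 0.447 × 26.40 / 16.80 = 0.7024
E(R_Farrow) = R_f + β × MRP = 5.3937% + 0.7024 × 4.3224% = 8.43%

8.43%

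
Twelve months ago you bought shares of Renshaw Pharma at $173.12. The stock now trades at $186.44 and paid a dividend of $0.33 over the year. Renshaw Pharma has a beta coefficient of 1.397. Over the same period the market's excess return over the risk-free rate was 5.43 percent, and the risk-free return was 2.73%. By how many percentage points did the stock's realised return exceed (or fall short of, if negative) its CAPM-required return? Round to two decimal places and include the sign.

-2.43%

Realised HPR = (P1 + D1 − P0) / P0 = (186.44 + 0.33 − 173.12) / 173.12 = 13.65 / 173.12 = 7.8847%
CAPM required = R_f + β·MRP = 2.73% + 1.397 × 5.43% = 10.31571%
α = realised − required = 7.8847% − 10.31571% = -2.43%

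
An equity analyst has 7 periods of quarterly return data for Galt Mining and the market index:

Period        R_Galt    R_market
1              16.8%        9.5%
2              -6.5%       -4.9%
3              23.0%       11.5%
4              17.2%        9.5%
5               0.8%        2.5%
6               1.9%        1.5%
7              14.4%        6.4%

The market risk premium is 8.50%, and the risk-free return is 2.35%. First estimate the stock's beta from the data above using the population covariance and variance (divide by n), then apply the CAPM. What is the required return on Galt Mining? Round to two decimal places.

17.94%

Mean R_i = (16.8 − 6.5 + 23.0 + 17.2 + 0.8 + 1.9 + 14.4) / 7 = 9.6571%
Mean R_m = (9.5 − 4.9 + 11.5 + 9.5 + 2.5 + 1.5 + 6.4) / 7 = 5.1429%
Σ(R_i − R̄_i)(R_m − R̄_m) = 368.7029  ⇒  Cov = 368.7029 / 7 = 52.6718
Σ(R_m − R̄_m)² = 201.0771  ⇒  Var(R_m) = 201.0771 / 7 = 28.7253
β = Cov / Var(R_m) = 52.6718 / 28.7253 = 1.8336
E(R) = R_f + β × MRP = 2.35% + 1.8336 × 8.50% = 17.94%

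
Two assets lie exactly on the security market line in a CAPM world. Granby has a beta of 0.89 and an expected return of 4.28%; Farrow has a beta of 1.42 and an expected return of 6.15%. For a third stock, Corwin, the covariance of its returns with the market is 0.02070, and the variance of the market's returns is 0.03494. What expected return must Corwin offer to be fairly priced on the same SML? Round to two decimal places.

MRP = (6.15% − 4.28%) / (1.42 − 0.89) = 3.5283%
R_f = 4.28% − 0.89 × 3.5283% = 1.1398%
β_Corwin = Cov / Var(R_m) = 0.02070 / 0.03494 = 0.5924
E(R_Corwin) = R_f + β × MRP = 1.1398% + 0.5924 × 3.5283% = 3.23%

3.23%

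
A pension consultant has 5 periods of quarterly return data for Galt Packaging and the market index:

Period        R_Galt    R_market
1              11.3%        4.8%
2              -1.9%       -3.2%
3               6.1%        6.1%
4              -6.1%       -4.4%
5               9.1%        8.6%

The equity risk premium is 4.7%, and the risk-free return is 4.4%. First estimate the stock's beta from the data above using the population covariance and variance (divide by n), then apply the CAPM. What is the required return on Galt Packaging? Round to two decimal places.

Mean R_i = (11.3 − 1.9 + 6.1 − 6.1 + 9.1) / 5 = 3.7000%
Mean R_m = (4.8 − 3.2 + 6.1 − 4.4 + 8.6) / 5 = 2.3800%
Σ(R_i − R̄_i)(R_m − R̄_m) = 158.6000  ⇒  Cov = 158.6000 / 5 = 31.7200
Σ(R_m − R̄_m)² = 135.4880  ⇒  Var(R_m) = 135.4880 / 5 = 27.0976
β = Cov / Var(R_m) = 31.7200 / 27.0976 = 1.1706
E(R) = R_f + β × MRP = 4.4% + 1.1706 × 4.7% = 9.90%

9.90%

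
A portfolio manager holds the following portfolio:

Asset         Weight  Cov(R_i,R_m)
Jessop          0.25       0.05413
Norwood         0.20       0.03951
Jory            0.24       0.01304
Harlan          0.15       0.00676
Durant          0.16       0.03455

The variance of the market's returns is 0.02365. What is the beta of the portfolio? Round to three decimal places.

1.315

β_Jessop = 0.05413 / 0.02365 = 2.2888
β_Norwood = 0.03951 / 0.02365 = 1.6706
β_Jory = 0.01304 / 0.02365 = 0.5514
β_Harlan = 0.00676 / 0.02365 = 0.2858
β_Durant = 0.03455 / 0.02365 = 1.4609
β_P = Σ w_i β_i = 0.25×2.2888 + 0.20×1.6706 + 0.24×0.5514 + 0.15×0.2858 + 0.16×1.4609 = 1.3153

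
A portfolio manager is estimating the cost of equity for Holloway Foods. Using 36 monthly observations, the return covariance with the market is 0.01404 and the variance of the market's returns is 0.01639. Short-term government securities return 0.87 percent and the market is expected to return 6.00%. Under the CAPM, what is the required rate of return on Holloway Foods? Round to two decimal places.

β = Cov(R_i, R_m) / Var(R_m) = 0.01404 / 0.01639 = 0.8566
MRP = 6.00% − 0.87% = 5.13%
E(R) = R_f + β × MRP = 0.87% + 0.8566 × 5.13% = 5.26%

5.26%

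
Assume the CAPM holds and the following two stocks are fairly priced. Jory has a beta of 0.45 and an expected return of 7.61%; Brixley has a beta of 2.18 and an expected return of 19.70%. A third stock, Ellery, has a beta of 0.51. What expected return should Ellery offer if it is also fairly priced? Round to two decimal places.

8.03%

MRP (SML slope) = (19.70% − 7.61%) / (2.18 − 0.45) = 12.09% / 1.73 = 6.9884%
R_f (intercept) = 7.61% − 0.45 × 6.9884% = 4.4652%
E(R_Ellery) = R_f + β × MRP = 4.4652% + 0.51 × 6.9884% = 8.03%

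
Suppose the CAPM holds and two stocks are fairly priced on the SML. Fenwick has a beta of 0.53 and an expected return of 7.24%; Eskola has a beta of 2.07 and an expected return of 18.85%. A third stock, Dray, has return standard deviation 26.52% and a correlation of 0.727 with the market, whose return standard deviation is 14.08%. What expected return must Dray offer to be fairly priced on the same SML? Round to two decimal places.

MRP = (18.85% − 7.24%) / (2.07 − 0.53) = 7.5390%
R_f = 7.24% − 0.53 × 7.5390% = 3.2443%
β_Dray = ρ·σ_i/σ_m = 0.727 × 26.52 / 14.08 = 1.3693
E(R_Dray) = R_f + β × MRP = 3.2443% + 1.3693 × 7.5390% = 13.57%

13.57%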